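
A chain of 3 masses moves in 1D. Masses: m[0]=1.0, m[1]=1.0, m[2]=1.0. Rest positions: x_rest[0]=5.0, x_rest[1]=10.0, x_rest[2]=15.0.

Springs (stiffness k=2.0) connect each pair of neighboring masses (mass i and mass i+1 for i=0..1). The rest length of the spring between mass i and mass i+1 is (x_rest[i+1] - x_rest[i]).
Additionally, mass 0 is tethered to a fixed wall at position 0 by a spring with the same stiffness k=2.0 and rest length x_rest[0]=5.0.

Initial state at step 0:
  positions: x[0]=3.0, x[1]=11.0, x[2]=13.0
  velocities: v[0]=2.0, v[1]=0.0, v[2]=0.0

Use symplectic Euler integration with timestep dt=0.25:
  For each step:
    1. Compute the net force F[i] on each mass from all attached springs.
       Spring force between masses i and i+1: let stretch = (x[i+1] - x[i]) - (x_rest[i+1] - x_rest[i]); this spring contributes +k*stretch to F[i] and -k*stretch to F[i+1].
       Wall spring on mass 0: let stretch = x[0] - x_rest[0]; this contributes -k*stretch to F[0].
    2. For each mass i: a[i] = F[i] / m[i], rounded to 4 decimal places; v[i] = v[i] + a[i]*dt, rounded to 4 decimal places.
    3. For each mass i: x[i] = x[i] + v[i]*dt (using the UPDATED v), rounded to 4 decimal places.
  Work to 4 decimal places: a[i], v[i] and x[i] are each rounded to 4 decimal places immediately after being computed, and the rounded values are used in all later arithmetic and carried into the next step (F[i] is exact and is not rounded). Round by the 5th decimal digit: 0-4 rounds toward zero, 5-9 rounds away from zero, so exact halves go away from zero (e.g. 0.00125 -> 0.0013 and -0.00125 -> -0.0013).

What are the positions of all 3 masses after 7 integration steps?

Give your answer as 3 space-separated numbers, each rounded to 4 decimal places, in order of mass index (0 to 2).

Answer: 4.5804 10.8568 14.9703

Derivation:
Step 0: x=[3.0000 11.0000 13.0000] v=[2.0000 0.0000 0.0000]
Step 1: x=[4.1250 10.2500 13.3750] v=[4.5000 -3.0000 1.5000]
Step 2: x=[5.5000 9.1250 13.9844] v=[5.5000 -4.5000 2.4375]
Step 3: x=[6.6406 8.1543 14.6114] v=[4.5625 -3.8828 2.5078]
Step 4: x=[7.1404 7.8015 15.0562] v=[1.9991 -1.4111 1.7793]
Step 5: x=[6.8303 8.2729 15.2192] v=[-1.2406 1.8857 0.6520]
Step 6: x=[5.8467 9.4323 15.1389] v=[-3.9345 4.6376 -0.3212]
Step 7: x=[4.5804 10.8568 14.9703] v=[-5.0651 5.6981 -0.6745]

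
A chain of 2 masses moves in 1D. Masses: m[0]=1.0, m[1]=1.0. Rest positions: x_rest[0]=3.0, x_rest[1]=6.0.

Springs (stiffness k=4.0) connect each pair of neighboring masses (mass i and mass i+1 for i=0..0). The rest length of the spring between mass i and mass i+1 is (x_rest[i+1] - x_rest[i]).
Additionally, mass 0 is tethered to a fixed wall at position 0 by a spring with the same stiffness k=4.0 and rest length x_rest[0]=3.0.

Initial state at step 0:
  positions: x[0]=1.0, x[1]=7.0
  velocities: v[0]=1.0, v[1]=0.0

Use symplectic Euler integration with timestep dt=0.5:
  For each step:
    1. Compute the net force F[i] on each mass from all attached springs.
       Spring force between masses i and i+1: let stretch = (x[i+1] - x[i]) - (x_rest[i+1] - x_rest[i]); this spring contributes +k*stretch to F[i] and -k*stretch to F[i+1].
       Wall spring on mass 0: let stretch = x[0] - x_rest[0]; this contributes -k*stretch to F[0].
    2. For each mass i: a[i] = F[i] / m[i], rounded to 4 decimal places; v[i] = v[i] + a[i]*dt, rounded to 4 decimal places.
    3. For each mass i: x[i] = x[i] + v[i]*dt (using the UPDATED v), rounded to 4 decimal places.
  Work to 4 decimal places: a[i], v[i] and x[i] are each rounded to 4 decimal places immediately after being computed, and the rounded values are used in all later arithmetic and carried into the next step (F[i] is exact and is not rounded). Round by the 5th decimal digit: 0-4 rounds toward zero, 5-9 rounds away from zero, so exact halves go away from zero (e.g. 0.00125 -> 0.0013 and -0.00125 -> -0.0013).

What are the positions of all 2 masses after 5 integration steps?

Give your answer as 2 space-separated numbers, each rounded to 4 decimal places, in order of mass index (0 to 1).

Step 0: x=[1.0000 7.0000] v=[1.0000 0.0000]
Step 1: x=[6.5000 4.0000] v=[11.0000 -6.0000]
Step 2: x=[3.0000 6.5000] v=[-7.0000 5.0000]
Step 3: x=[0.0000 8.5000] v=[-6.0000 4.0000]
Step 4: x=[5.5000 5.0000] v=[11.0000 -7.0000]
Step 5: x=[5.0000 5.0000] v=[-1.0000 0.0000]

Answer: 5.0000 5.0000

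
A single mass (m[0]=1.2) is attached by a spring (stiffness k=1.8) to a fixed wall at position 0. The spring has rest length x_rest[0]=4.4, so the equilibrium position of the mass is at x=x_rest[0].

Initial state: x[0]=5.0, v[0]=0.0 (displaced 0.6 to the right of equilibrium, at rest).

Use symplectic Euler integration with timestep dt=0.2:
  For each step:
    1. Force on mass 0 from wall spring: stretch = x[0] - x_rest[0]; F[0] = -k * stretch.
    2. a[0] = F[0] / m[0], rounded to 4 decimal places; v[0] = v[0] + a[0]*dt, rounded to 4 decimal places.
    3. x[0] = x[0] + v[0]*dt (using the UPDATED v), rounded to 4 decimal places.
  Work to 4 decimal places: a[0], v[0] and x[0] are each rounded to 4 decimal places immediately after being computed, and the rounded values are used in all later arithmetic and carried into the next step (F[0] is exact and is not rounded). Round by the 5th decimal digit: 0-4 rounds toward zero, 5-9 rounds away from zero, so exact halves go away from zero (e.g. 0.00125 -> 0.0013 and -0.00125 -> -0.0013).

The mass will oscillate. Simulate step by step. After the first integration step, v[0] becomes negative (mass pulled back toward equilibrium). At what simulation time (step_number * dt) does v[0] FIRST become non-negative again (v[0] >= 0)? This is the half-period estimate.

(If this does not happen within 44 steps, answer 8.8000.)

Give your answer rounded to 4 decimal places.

Answer: 2.6000

Derivation:
Step 0: x=[5.0000] v=[0.0000]
Step 1: x=[4.9640] v=[-0.1800]
Step 2: x=[4.8942] v=[-0.3492]
Step 3: x=[4.7947] v=[-0.4975]
Step 4: x=[4.6715] v=[-0.6159]
Step 5: x=[4.5320] v=[-0.6974]
Step 6: x=[4.3846] v=[-0.7370]
Step 7: x=[4.2381] v=[-0.7324]
Step 8: x=[4.1013] v=[-0.6838]
Step 9: x=[3.9825] v=[-0.5942]
Step 10: x=[3.8887] v=[-0.4689]
Step 11: x=[3.8256] v=[-0.3155]
Step 12: x=[3.7970] v=[-0.1432]
Step 13: x=[3.8045] v=[0.0377]
First v>=0 after going negative at step 13, time=2.6000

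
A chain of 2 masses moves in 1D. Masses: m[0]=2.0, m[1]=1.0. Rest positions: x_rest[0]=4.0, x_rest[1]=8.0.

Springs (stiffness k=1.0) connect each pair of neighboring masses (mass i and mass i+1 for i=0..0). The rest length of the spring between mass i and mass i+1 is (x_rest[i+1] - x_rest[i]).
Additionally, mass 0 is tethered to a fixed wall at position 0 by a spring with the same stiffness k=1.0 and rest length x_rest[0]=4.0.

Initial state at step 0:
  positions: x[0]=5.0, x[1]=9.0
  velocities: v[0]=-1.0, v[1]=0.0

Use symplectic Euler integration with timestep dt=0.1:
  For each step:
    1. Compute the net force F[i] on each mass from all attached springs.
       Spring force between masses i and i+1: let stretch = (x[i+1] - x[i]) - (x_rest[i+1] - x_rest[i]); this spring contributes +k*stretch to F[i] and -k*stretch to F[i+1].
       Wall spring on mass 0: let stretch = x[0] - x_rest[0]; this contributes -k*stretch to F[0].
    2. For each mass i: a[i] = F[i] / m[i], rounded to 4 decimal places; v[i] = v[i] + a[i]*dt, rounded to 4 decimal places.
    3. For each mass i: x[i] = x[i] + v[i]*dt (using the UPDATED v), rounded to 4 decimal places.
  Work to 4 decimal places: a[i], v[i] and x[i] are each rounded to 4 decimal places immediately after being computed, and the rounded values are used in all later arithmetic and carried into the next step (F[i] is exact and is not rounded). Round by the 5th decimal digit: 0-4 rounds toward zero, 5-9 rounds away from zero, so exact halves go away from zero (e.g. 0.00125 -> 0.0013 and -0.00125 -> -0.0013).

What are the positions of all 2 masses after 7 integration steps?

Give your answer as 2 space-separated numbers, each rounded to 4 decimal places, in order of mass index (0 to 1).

Answer: 4.2204 8.9404

Derivation:
Step 0: x=[5.0000 9.0000] v=[-1.0000 0.0000]
Step 1: x=[4.8950 9.0000] v=[-1.0500 0.0000]
Step 2: x=[4.7861 8.9990] v=[-1.0895 -0.0105]
Step 3: x=[4.6743 8.9958] v=[-1.1182 -0.0318]
Step 4: x=[4.5607 8.9894] v=[-1.1358 -0.0640]
Step 5: x=[4.4465 8.9787] v=[-1.1424 -0.1069]
Step 6: x=[4.3327 8.9627] v=[-1.1381 -0.1601]
Step 7: x=[4.2204 8.9404] v=[-1.1232 -0.2231]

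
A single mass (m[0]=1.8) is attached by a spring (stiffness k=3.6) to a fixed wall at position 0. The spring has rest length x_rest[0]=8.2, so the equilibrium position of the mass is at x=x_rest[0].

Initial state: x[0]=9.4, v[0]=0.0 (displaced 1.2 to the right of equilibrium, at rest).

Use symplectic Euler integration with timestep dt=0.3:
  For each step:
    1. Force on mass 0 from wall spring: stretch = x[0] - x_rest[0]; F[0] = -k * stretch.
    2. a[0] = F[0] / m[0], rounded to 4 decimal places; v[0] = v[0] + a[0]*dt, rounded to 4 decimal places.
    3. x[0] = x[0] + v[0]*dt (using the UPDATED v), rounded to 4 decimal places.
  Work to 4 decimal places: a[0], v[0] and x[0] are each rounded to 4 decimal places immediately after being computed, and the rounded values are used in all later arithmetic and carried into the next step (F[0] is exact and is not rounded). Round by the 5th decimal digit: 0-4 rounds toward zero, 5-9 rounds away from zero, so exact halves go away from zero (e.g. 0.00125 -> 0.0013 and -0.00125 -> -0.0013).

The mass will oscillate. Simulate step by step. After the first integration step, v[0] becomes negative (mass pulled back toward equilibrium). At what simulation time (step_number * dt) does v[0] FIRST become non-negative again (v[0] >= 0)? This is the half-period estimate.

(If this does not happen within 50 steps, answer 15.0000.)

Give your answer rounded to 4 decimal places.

Step 0: x=[9.4000] v=[0.0000]
Step 1: x=[9.1840] v=[-0.7200]
Step 2: x=[8.7909] v=[-1.3104]
Step 3: x=[8.2914] v=[-1.6649]
Step 4: x=[7.7755] v=[-1.7197]
Step 5: x=[7.3360] v=[-1.4650]
Step 6: x=[7.0520] v=[-0.9466]
Step 7: x=[6.9747] v=[-0.2578]
Step 8: x=[7.1179] v=[0.4774]
First v>=0 after going negative at step 8, time=2.4000

Answer: 2.4000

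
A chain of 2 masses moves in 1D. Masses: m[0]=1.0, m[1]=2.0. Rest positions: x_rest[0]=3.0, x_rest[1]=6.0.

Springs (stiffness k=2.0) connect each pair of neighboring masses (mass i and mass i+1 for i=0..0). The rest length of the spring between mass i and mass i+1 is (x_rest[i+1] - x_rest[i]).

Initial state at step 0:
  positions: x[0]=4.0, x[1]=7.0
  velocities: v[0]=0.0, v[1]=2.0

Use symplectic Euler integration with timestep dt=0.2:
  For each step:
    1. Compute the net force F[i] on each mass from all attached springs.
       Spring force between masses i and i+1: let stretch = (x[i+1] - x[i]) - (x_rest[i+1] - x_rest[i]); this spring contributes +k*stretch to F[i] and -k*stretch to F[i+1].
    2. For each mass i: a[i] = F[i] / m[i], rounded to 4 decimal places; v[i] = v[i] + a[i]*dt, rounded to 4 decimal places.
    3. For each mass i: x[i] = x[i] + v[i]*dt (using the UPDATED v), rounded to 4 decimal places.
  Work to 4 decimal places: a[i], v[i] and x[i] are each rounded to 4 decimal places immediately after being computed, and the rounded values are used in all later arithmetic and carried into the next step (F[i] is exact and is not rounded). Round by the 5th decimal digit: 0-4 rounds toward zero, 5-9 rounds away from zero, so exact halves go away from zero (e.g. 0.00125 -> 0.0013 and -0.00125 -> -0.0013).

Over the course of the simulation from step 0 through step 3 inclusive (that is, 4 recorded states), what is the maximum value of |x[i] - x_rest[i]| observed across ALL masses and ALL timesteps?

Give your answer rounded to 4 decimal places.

Answer: 2.1379

Derivation:
Step 0: x=[4.0000 7.0000] v=[0.0000 2.0000]
Step 1: x=[4.0000 7.4000] v=[0.0000 2.0000]
Step 2: x=[4.0320 7.7840] v=[0.1600 1.9200]
Step 3: x=[4.1242 8.1379] v=[0.4608 1.7696]
Max displacement = 2.1379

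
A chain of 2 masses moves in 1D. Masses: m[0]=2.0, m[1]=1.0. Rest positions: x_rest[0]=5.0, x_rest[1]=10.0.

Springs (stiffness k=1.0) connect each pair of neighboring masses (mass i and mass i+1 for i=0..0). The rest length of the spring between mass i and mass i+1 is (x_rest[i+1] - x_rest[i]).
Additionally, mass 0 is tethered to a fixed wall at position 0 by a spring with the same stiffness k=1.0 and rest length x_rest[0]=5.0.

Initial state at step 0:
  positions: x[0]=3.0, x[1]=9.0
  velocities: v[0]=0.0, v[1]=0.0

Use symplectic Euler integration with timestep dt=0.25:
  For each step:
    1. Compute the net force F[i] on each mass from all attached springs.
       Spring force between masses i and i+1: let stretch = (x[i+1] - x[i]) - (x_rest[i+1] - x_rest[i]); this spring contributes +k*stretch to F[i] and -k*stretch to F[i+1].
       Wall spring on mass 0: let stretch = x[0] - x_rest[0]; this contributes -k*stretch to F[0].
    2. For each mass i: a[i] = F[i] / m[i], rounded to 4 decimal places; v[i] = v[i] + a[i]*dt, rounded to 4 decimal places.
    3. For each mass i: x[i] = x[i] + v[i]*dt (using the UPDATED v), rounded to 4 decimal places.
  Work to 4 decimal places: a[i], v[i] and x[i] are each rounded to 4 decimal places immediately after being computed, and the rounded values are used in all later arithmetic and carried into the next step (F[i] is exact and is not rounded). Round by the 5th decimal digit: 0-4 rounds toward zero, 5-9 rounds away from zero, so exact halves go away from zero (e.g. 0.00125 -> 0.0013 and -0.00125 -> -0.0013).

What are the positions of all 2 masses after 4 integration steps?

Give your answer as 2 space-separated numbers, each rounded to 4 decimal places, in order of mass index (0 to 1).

Step 0: x=[3.0000 9.0000] v=[0.0000 0.0000]
Step 1: x=[3.0938 8.9375] v=[0.3750 -0.2500]
Step 2: x=[3.2735 8.8223] v=[0.7188 -0.4609]
Step 3: x=[3.5243 8.6728] v=[1.0032 -0.5981]
Step 4: x=[3.8259 8.5140] v=[1.2062 -0.6352]

Answer: 3.8259 8.5140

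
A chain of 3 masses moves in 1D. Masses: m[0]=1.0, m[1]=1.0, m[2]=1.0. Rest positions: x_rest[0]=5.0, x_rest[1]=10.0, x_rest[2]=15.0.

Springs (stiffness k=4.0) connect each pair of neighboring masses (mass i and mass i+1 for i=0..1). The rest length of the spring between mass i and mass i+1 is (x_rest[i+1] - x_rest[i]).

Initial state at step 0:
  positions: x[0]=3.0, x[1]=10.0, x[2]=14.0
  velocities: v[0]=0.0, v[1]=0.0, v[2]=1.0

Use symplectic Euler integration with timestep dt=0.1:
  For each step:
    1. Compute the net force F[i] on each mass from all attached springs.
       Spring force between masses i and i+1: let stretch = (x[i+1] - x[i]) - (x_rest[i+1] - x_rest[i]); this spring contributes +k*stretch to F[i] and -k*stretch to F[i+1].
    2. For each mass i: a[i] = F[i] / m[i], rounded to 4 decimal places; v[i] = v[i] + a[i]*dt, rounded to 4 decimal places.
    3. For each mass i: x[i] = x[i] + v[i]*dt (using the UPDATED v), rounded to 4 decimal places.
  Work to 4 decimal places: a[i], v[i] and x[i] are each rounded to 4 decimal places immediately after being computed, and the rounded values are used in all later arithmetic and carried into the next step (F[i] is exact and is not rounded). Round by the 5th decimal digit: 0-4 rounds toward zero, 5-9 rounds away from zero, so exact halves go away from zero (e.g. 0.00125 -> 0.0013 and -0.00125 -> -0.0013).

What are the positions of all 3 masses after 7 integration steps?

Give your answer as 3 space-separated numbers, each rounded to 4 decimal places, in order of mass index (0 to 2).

Step 0: x=[3.0000 10.0000 14.0000] v=[0.0000 0.0000 1.0000]
Step 1: x=[3.0800 9.8800 14.1400] v=[0.8000 -1.2000 1.4000]
Step 2: x=[3.2320 9.6584 14.3096] v=[1.5200 -2.2160 1.6960]
Step 3: x=[3.4411 9.3658 14.4932] v=[2.0906 -2.9261 1.8355]
Step 4: x=[3.6872 9.0413 14.6717] v=[2.4605 -3.2450 1.7845]
Step 5: x=[3.9474 8.7279 14.8249] v=[2.6021 -3.1345 1.5323]
Step 6: x=[4.1988 8.4671 14.9343] v=[2.5143 -2.6079 1.0935]
Step 7: x=[4.4210 8.2943 14.9850] v=[2.2216 -1.7283 0.5066]

Answer: 4.4210 8.2943 14.9850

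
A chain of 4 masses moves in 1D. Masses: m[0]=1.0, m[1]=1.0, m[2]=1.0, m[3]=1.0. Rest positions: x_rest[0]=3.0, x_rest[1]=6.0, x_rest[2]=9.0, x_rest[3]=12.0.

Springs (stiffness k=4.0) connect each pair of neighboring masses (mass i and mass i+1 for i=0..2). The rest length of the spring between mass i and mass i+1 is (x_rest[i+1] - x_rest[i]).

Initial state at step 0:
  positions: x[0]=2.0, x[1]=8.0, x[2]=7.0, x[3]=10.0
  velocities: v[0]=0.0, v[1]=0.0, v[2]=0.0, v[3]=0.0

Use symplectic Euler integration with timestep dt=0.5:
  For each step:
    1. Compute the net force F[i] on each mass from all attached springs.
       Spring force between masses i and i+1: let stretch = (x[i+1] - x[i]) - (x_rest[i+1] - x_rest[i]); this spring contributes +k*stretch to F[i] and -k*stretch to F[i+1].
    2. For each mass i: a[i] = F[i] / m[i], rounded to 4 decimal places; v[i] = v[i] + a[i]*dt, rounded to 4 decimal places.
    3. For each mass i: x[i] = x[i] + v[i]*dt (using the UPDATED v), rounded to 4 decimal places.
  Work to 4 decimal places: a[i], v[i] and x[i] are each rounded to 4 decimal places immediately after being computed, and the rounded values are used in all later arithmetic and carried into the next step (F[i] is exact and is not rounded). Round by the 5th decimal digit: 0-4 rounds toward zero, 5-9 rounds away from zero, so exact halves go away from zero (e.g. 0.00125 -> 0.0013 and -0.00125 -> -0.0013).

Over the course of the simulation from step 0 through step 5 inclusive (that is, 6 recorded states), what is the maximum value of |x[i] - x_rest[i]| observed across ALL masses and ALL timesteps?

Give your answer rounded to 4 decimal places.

Answer: 5.0000

Derivation:
Step 0: x=[2.0000 8.0000 7.0000 10.0000] v=[0.0000 0.0000 0.0000 0.0000]
Step 1: x=[5.0000 1.0000 11.0000 10.0000] v=[6.0000 -14.0000 8.0000 0.0000]
Step 2: x=[1.0000 8.0000 4.0000 14.0000] v=[-8.0000 14.0000 -14.0000 8.0000]
Step 3: x=[1.0000 4.0000 11.0000 11.0000] v=[0.0000 -8.0000 14.0000 -6.0000]
Step 4: x=[1.0000 4.0000 11.0000 11.0000] v=[0.0000 0.0000 0.0000 0.0000]
Step 5: x=[1.0000 8.0000 4.0000 14.0000] v=[0.0000 8.0000 -14.0000 6.0000]
Max displacement = 5.0000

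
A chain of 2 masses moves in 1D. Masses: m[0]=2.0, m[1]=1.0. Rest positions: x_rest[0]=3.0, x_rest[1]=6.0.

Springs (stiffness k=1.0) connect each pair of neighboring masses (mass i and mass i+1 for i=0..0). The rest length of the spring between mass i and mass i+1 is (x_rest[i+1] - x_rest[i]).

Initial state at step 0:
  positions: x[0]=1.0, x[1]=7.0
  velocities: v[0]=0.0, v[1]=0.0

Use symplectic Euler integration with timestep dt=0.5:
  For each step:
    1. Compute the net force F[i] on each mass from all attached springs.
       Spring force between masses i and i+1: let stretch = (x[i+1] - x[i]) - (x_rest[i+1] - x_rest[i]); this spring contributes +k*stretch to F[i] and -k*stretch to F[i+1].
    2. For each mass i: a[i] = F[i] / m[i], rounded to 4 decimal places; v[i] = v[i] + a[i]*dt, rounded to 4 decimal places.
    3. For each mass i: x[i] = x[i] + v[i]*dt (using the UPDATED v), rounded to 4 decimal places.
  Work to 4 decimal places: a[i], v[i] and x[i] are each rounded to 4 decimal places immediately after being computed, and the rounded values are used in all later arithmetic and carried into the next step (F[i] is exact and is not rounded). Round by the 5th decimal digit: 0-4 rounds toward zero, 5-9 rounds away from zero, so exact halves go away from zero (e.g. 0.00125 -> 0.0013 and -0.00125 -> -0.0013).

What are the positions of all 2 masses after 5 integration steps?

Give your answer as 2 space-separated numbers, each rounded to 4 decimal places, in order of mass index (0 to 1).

Step 0: x=[1.0000 7.0000] v=[0.0000 0.0000]
Step 1: x=[1.3750 6.2500] v=[0.7500 -1.5000]
Step 2: x=[1.9844 5.0313] v=[1.2188 -2.4375]
Step 3: x=[2.5997 3.8008] v=[1.2306 -2.4610]
Step 4: x=[2.9902 3.0200] v=[0.7809 -1.5616]
Step 5: x=[3.0094 2.9818] v=[0.0384 -0.0765]

Answer: 3.0094 2.9818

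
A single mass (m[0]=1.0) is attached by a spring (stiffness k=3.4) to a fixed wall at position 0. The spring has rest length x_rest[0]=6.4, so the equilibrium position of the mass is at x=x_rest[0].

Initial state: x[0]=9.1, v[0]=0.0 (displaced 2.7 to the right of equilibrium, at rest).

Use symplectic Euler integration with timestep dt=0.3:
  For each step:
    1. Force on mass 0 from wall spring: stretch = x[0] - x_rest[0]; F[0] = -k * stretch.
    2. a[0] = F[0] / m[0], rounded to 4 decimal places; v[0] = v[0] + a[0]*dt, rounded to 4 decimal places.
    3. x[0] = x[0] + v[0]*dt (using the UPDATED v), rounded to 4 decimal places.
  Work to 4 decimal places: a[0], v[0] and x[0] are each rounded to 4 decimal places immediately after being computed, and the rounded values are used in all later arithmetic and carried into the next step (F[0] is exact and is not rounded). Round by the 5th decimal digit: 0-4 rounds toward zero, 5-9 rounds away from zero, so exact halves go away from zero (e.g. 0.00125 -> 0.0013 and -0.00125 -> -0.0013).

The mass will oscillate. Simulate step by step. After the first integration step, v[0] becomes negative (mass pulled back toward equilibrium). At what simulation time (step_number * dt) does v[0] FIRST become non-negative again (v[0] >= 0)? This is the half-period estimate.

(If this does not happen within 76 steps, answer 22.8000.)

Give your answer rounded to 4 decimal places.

Step 0: x=[9.1000] v=[0.0000]
Step 1: x=[8.2738] v=[-2.7540]
Step 2: x=[6.8742] v=[-4.6653]
Step 3: x=[5.3295] v=[-5.1490]
Step 4: x=[4.1124] v=[-4.0571]
Step 5: x=[3.5953] v=[-1.7238]
Step 6: x=[3.9364] v=[1.1370]
First v>=0 after going negative at step 6, time=1.8000

Answer: 1.8000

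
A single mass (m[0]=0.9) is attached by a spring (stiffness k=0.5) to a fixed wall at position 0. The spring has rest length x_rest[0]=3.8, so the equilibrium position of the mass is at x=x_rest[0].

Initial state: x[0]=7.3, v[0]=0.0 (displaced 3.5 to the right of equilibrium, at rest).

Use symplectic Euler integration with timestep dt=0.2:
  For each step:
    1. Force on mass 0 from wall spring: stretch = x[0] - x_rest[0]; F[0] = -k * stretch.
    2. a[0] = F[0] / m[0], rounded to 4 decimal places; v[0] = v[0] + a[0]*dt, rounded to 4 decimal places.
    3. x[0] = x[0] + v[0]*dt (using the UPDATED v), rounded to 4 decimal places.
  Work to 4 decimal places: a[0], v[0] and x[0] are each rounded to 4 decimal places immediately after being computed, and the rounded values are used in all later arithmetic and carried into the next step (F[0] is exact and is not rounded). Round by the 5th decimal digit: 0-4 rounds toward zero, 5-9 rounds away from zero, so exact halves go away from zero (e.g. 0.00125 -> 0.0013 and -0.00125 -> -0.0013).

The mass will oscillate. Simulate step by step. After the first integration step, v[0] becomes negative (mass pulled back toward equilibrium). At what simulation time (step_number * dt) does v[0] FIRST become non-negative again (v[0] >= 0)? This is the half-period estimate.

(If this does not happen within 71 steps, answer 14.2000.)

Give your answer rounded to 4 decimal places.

Answer: 4.4000

Derivation:
Step 0: x=[7.3000] v=[0.0000]
Step 1: x=[7.2222] v=[-0.3889]
Step 2: x=[7.0684] v=[-0.7691]
Step 3: x=[6.8419] v=[-1.1323]
Step 4: x=[6.5478] v=[-1.4703]
Step 5: x=[6.1927] v=[-1.7756]
Step 6: x=[5.7844] v=[-2.0415]
Step 7: x=[5.3320] v=[-2.2620]
Step 8: x=[4.8456] v=[-2.4322]
Step 9: x=[4.3359] v=[-2.5484]
Step 10: x=[3.8143] v=[-2.6079]
Step 11: x=[3.2924] v=[-2.6095]
Step 12: x=[2.7818] v=[-2.5531]
Step 13: x=[2.2938] v=[-2.4400]
Step 14: x=[1.8393] v=[-2.2726]
Step 15: x=[1.4284] v=[-2.0547]
Step 16: x=[1.0702] v=[-1.7912]
Step 17: x=[0.7726] v=[-1.4879]
Step 18: x=[0.5423] v=[-1.1515]
Step 19: x=[0.3844] v=[-0.7895]
Step 20: x=[0.3024] v=[-0.4100]
Step 21: x=[0.2981] v=[-0.0214]
Step 22: x=[0.3716] v=[0.3677]
First v>=0 after going negative at step 22, time=4.4000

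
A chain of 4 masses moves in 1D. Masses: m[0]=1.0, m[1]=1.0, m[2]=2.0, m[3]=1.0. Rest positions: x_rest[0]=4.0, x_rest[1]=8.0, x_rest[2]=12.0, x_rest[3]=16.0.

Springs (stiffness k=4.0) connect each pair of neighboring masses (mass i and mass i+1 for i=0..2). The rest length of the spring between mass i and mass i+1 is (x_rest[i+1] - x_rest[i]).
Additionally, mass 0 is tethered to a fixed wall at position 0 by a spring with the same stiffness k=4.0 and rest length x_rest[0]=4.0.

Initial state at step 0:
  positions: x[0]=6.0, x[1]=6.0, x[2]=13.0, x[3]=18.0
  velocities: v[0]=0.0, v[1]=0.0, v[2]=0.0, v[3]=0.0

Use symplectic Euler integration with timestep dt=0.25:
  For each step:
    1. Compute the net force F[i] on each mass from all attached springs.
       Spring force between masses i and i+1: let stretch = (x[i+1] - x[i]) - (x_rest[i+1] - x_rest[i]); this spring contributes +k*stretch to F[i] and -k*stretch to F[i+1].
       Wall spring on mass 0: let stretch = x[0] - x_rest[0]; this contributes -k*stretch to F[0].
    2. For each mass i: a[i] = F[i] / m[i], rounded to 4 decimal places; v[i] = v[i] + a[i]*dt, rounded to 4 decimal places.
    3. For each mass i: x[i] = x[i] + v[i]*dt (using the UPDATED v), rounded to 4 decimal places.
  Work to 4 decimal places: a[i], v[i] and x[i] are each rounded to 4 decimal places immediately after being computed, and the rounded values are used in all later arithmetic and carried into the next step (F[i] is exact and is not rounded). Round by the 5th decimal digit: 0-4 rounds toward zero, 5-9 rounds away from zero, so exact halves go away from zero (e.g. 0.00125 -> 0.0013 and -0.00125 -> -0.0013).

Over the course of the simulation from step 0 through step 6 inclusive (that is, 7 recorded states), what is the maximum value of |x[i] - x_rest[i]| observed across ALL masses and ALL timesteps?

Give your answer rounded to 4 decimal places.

Answer: 2.9531

Derivation:
Step 0: x=[6.0000 6.0000 13.0000 18.0000] v=[0.0000 0.0000 0.0000 0.0000]
Step 1: x=[4.5000 7.7500 12.7500 17.7500] v=[-6.0000 7.0000 -1.0000 -1.0000]
Step 2: x=[2.6875 9.9375 12.5000 17.2500] v=[-7.2500 8.7500 -1.0000 -2.0000]
Step 3: x=[2.0156 10.9531 12.5235 16.5625] v=[-2.6875 4.0625 0.0938 -2.7500]
Step 4: x=[3.0742 10.1270 12.8555 15.8653] v=[4.2344 -3.3046 1.3281 -2.7890]
Step 5: x=[5.1275 8.2198 13.2227 15.4156] v=[8.2130 -7.6289 1.4688 -1.7988]
Step 6: x=[6.6720 6.7902 13.2387 15.4177] v=[6.1778 -5.7183 0.0638 0.0083]
Max displacement = 2.9531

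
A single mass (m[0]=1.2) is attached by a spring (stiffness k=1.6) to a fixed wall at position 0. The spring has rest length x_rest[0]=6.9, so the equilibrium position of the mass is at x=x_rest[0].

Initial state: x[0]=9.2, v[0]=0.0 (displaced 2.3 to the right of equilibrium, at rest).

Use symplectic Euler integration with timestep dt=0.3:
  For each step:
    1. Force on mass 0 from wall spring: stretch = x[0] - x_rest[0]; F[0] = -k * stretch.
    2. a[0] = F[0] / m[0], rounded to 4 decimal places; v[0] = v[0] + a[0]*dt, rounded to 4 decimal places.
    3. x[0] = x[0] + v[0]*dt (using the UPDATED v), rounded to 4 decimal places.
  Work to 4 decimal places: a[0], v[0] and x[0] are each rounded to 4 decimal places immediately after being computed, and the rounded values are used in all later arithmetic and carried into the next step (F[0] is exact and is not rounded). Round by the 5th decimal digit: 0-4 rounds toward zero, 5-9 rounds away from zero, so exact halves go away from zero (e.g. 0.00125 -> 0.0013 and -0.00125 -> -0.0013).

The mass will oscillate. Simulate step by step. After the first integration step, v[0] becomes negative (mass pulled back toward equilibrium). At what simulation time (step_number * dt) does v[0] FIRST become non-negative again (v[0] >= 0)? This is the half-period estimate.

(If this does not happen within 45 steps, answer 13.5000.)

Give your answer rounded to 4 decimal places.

Step 0: x=[9.2000] v=[0.0000]
Step 1: x=[8.9240] v=[-0.9200]
Step 2: x=[8.4051] v=[-1.7296]
Step 3: x=[7.7056] v=[-2.3316]
Step 4: x=[6.9095] v=[-2.6538]
Step 5: x=[6.1122] v=[-2.6576]
Step 6: x=[5.4095] v=[-2.3425]
Step 7: x=[4.8856] v=[-1.7463]
Step 8: x=[4.6035] v=[-0.9405]
Step 9: x=[4.5969] v=[-0.0219]
Step 10: x=[4.8667] v=[0.8993]
First v>=0 after going negative at step 10, time=3.0000

Answer: 3.0000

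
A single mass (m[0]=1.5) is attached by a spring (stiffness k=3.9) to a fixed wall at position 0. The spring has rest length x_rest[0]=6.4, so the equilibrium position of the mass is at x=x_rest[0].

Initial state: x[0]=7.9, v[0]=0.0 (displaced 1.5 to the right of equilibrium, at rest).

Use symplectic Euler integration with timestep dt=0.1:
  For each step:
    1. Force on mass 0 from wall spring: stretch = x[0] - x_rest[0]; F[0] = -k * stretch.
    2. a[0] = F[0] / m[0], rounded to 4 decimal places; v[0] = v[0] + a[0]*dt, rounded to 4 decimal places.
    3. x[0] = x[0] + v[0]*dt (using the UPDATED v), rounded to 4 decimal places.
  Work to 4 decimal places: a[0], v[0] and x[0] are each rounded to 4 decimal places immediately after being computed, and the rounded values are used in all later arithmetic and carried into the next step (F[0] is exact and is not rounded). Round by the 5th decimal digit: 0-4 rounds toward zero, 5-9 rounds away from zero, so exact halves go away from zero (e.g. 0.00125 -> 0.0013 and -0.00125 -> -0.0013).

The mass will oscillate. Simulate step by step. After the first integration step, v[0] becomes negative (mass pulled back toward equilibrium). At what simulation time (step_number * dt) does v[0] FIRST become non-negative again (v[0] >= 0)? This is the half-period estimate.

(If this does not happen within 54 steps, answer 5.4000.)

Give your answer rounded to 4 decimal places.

Step 0: x=[7.9000] v=[0.0000]
Step 1: x=[7.8610] v=[-0.3900]
Step 2: x=[7.7840] v=[-0.7699]
Step 3: x=[7.6710] v=[-1.1297]
Step 4: x=[7.5250] v=[-1.4602]
Step 5: x=[7.3497] v=[-1.7527]
Step 6: x=[7.1497] v=[-1.9996]
Step 7: x=[6.9303] v=[-2.1945]
Step 8: x=[6.6971] v=[-2.3324]
Step 9: x=[6.4561] v=[-2.4097]
Step 10: x=[6.2137] v=[-2.4243]
Step 11: x=[5.9761] v=[-2.3759]
Step 12: x=[5.7495] v=[-2.2657]
Step 13: x=[5.5398] v=[-2.0966]
Step 14: x=[5.3525] v=[-1.8730]
Step 15: x=[5.1924] v=[-1.6007]
Step 16: x=[5.0637] v=[-1.2867]
Step 17: x=[4.9698] v=[-0.9393]
Step 18: x=[4.9131] v=[-0.5675]
Step 19: x=[4.8950] v=[-0.1809]
Step 20: x=[4.9160] v=[0.2104]
First v>=0 after going negative at step 20, time=2.0000

Answer: 2.0000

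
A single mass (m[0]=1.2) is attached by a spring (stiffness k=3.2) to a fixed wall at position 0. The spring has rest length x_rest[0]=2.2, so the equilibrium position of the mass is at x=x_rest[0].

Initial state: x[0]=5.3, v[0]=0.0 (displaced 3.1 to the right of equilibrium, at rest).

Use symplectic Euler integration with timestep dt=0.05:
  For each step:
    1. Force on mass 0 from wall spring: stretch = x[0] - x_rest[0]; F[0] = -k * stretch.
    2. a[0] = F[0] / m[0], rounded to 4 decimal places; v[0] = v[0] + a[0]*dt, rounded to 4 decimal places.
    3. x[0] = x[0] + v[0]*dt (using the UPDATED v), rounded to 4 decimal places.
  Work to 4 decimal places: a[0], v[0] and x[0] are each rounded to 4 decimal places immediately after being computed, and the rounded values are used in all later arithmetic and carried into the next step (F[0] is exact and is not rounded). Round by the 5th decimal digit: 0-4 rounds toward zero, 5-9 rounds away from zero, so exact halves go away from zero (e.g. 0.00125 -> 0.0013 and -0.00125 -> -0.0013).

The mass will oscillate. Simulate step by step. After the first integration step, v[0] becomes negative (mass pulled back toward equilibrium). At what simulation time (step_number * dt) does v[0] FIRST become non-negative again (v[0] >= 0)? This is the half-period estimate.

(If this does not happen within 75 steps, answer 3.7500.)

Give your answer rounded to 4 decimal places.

Answer: 1.9500

Derivation:
Step 0: x=[5.3000] v=[0.0000]
Step 1: x=[5.2793] v=[-0.4133]
Step 2: x=[5.2381] v=[-0.8239]
Step 3: x=[5.1767] v=[-1.2290]
Step 4: x=[5.0954] v=[-1.6259]
Step 5: x=[4.9948] v=[-2.0120]
Step 6: x=[4.8756] v=[-2.3846]
Step 7: x=[4.7385] v=[-2.7413]
Step 8: x=[4.5845] v=[-3.0798]
Step 9: x=[4.4146] v=[-3.3977]
Step 10: x=[4.2300] v=[-3.6930]
Step 11: x=[4.0318] v=[-3.9637]
Step 12: x=[3.8214] v=[-4.2079]
Step 13: x=[3.6002] v=[-4.4241]
Step 14: x=[3.3697] v=[-4.6108]
Step 15: x=[3.1314] v=[-4.7668]
Step 16: x=[2.8869] v=[-4.8910]
Step 17: x=[2.6378] v=[-4.9826]
Step 18: x=[2.3858] v=[-5.0410]
Step 19: x=[2.1325] v=[-5.0658]
Step 20: x=[1.8797] v=[-5.0568]
Step 21: x=[1.6290] v=[-5.0141]
Step 22: x=[1.3821] v=[-4.9380]
Step 23: x=[1.1407] v=[-4.8289]
Step 24: x=[0.9063] v=[-4.6877]
Step 25: x=[0.6805] v=[-4.5152]
Step 26: x=[0.4649] v=[-4.3126]
Step 27: x=[0.2608] v=[-4.0813]
Step 28: x=[0.0697] v=[-3.8227]
Step 29: x=[-0.1072] v=[-3.5387]
Step 30: x=[-0.2688] v=[-3.2311]
Step 31: x=[-0.4139] v=[-2.9019]
Step 32: x=[-0.5416] v=[-2.5534]
Step 33: x=[-0.6510] v=[-2.1879]
Step 34: x=[-0.7414] v=[-1.8078]
Step 35: x=[-0.8122] v=[-1.4156]
Step 36: x=[-0.8629] v=[-1.0140]
Step 37: x=[-0.8932] v=[-0.6056]
Step 38: x=[-0.9029] v=[-0.1932]
Step 39: x=[-0.8919] v=[0.2205]
First v>=0 after going negative at step 39, time=1.9500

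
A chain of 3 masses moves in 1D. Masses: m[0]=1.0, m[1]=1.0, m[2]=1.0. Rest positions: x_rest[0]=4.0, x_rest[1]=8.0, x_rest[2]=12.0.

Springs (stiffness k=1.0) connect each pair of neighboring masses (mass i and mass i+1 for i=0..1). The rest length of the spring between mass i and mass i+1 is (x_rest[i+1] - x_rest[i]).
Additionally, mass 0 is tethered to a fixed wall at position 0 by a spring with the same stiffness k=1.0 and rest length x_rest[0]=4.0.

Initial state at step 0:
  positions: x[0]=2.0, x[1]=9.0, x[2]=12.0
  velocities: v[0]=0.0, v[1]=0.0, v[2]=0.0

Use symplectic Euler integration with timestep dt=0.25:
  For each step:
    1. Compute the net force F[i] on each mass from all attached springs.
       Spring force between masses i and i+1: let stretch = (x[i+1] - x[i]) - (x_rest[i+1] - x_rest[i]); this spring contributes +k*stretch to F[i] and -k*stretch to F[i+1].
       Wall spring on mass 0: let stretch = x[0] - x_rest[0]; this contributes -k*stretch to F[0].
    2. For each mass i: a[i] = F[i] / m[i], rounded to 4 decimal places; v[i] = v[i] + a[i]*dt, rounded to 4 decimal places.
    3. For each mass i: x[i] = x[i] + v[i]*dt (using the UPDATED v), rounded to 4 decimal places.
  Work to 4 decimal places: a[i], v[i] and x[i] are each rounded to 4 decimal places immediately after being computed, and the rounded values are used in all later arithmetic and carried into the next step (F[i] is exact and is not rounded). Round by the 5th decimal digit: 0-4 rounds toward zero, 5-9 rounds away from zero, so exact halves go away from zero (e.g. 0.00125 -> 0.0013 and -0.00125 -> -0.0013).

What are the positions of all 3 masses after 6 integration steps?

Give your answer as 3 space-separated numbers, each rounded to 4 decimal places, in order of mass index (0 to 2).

Answer: 5.5101 6.7155 12.2920

Derivation:
Step 0: x=[2.0000 9.0000 12.0000] v=[0.0000 0.0000 0.0000]
Step 1: x=[2.3125 8.7500 12.0625] v=[1.2500 -1.0000 0.2500]
Step 2: x=[2.8828 8.3047 12.1680] v=[2.2813 -1.7813 0.4219]
Step 3: x=[3.6118 7.7620 12.2820] v=[2.9161 -2.1710 0.4561]
Step 4: x=[4.3745 7.2424 12.3635] v=[3.0507 -2.0786 0.3261]
Step 5: x=[5.0430 6.8636 12.3750] v=[2.6741 -1.5153 0.0458]
Step 6: x=[5.5101 6.7155 12.2920] v=[1.8685 -0.5926 -0.3321]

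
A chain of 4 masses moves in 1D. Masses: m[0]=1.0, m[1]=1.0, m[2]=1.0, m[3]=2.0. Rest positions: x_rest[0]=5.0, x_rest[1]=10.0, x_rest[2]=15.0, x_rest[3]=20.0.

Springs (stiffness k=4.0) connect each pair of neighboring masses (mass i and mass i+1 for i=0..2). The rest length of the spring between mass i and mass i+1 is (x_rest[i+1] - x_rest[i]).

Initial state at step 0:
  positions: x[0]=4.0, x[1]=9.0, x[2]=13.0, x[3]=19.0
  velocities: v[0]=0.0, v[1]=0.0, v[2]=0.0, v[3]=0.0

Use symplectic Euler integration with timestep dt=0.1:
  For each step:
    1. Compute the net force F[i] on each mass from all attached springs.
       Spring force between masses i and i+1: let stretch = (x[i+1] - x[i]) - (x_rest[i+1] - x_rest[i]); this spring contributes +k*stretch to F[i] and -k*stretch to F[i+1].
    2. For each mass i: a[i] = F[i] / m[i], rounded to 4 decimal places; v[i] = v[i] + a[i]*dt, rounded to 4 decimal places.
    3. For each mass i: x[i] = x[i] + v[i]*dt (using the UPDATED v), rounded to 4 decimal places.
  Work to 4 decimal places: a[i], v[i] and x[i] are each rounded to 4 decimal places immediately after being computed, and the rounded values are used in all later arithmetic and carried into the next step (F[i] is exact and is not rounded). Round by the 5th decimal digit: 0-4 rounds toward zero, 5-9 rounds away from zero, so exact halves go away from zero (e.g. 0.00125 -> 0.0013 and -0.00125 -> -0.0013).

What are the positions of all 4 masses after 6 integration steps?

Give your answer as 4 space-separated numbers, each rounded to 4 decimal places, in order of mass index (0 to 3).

Step 0: x=[4.0000 9.0000 13.0000 19.0000] v=[0.0000 0.0000 0.0000 0.0000]
Step 1: x=[4.0000 8.9600 13.0800 18.9800] v=[0.0000 -0.4000 0.8000 -0.2000]
Step 2: x=[3.9984 8.8864 13.2312 18.9420] v=[-0.0160 -0.7360 1.5120 -0.3800]
Step 3: x=[3.9923 8.7911 13.4370 18.8898] v=[-0.0608 -0.9533 2.0584 -0.5222]
Step 4: x=[3.9782 8.6897 13.6751 18.8285] v=[-0.1413 -1.0145 2.3812 -0.6128]
Step 5: x=[3.9525 8.5992 13.9199 18.7642] v=[-0.2567 -0.9049 2.4484 -0.6435]
Step 6: x=[3.9127 8.5357 14.1457 18.7030] v=[-0.3980 -0.6353 2.2578 -0.6124]

Answer: 3.9127 8.5357 14.1457 18.7030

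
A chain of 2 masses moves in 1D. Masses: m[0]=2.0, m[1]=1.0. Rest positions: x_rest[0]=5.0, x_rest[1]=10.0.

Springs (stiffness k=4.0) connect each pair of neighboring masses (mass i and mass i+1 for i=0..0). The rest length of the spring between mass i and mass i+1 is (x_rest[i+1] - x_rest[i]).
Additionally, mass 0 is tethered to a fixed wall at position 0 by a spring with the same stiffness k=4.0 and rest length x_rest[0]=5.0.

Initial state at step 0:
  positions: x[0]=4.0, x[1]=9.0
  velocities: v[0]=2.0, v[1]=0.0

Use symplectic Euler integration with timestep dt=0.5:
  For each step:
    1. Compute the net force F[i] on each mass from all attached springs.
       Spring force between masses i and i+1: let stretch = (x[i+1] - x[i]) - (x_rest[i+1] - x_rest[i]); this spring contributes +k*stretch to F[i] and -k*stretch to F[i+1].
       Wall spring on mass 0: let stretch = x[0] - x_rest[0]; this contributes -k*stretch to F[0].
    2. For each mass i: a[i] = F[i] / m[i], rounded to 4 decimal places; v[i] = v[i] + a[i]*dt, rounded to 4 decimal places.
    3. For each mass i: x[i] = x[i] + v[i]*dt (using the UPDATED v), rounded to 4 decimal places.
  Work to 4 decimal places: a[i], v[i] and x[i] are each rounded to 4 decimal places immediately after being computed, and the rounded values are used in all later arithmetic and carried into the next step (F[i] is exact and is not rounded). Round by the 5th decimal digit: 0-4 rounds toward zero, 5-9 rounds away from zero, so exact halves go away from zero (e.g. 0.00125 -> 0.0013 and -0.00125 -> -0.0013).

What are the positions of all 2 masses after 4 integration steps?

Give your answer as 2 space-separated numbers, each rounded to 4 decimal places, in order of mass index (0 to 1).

Answer: 6.0000 12.7500

Derivation:
Step 0: x=[4.0000 9.0000] v=[2.0000 0.0000]
Step 1: x=[5.5000 9.0000] v=[3.0000 0.0000]
Step 2: x=[6.0000 10.5000] v=[1.0000 3.0000]
Step 3: x=[5.7500 12.5000] v=[-0.5000 4.0000]
Step 4: x=[6.0000 12.7500] v=[0.5000 0.5000]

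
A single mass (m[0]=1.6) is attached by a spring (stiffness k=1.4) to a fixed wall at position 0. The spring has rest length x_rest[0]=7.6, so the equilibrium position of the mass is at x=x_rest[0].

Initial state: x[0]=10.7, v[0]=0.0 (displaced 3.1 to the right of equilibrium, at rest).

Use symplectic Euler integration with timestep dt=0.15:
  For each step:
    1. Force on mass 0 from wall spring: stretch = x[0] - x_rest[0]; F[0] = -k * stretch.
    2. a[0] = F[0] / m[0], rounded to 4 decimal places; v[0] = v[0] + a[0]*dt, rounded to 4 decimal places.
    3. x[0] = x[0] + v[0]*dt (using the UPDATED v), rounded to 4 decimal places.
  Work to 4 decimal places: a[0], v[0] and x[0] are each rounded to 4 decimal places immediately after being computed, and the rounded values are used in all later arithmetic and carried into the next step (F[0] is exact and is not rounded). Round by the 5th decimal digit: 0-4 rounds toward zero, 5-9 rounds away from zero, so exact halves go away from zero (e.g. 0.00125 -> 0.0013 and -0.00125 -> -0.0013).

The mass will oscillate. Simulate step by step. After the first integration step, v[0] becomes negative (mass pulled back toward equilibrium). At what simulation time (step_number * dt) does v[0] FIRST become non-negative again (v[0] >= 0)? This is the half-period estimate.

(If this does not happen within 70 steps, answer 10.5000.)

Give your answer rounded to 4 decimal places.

Step 0: x=[10.7000] v=[0.0000]
Step 1: x=[10.6390] v=[-0.4069]
Step 2: x=[10.5181] v=[-0.8058]
Step 3: x=[10.3398] v=[-1.1888]
Step 4: x=[10.1075] v=[-1.5484]
Step 5: x=[9.8259] v=[-1.8775]
Step 6: x=[9.5004] v=[-2.1697]
Step 7: x=[9.1375] v=[-2.4191]
Step 8: x=[8.7444] v=[-2.6209]
Step 9: x=[8.3287] v=[-2.7711]
Step 10: x=[7.8987] v=[-2.8667]
Step 11: x=[7.4628] v=[-2.9059]
Step 12: x=[7.0296] v=[-2.8879]
Step 13: x=[6.6077] v=[-2.8130]
Step 14: x=[6.2053] v=[-2.6828]
Step 15: x=[5.8303] v=[-2.4997]
Step 16: x=[5.4902] v=[-2.2674]
Step 17: x=[5.1916] v=[-1.9905]
Step 18: x=[4.9404] v=[-1.6744]
Step 19: x=[4.7416] v=[-1.3253]
Step 20: x=[4.5991] v=[-0.9501]
Step 21: x=[4.5157] v=[-0.5562]
Step 22: x=[4.4930] v=[-0.1514]
Step 23: x=[4.5315] v=[0.2564]
First v>=0 after going negative at step 23, time=3.4500

Answer: 3.4500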